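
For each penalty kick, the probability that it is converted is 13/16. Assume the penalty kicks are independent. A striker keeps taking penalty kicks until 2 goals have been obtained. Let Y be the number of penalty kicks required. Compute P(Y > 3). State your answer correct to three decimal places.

0.092

Needing more than 3 penalty kicks ⇔ fewer than 2 successes in the first 3. With X ~ Binomial(3, 0.8125), P(Y > 3) = P(X ≤ 1).
  k=0: C(3,0)·0.8125^0·0.1875^3 = 0.00659
  k=1: C(3,1)·0.8125^1·0.1875^2 = 0.08569
P(X ≤ 1) = 0.09229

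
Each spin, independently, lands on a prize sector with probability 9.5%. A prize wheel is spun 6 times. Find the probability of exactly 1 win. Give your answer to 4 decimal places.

0.3460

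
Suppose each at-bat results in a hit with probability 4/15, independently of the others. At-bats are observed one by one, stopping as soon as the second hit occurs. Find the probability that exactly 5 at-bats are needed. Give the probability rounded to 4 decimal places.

0.1122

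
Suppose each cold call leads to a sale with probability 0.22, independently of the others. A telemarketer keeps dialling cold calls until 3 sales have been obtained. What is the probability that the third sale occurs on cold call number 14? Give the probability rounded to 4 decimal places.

0.0540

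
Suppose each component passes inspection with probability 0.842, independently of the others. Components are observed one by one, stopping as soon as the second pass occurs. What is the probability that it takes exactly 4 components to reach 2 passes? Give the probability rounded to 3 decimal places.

0.053

Y = trial on which the second success occurs; negative binomial, r=2, p=0.842.
P(Y=4) = C(3,1) · p^2 · (1−p)^2
= 3 · 0.70896 · 0.024964 = 0.05310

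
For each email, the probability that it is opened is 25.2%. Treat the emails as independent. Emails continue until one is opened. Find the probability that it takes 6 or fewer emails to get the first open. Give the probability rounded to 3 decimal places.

0.825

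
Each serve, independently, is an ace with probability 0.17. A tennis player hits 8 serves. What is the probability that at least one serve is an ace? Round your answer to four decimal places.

P(at least one) = 1 − P(none) = 1 − (1 − 0.17)^8
= 1 − 0.225229 = 0.774771

0.7748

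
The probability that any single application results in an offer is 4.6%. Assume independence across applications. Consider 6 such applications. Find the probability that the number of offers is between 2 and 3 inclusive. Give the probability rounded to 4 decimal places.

X ~ Binomial(6, 0.046); P(2 ≤ X ≤ 3) = Σ C(6,k) p^k (1−p)^(6−k) over k:
  k=2: C(6,2)·0.046^2·0.954^4 = 0.026291
  k=3: C(6,3)·0.046^3·0.954^3 = 0.001690
Total = 0.027981

0.0280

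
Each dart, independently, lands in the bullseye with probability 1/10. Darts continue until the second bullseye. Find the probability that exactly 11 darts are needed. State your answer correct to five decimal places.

0.03874

Y = trial on which the second success occurs; negative binomial, r=2, p=0.10.
P(Y=11) = C(10,1) · p^2 · (1−p)^9
= 10 · 0.01 · 0.38742 = 0.0387420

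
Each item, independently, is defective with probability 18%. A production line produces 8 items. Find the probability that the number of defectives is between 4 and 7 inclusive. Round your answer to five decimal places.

0.03974

X ~ Binomial(8, 0.18); P(4 ≤ X ≤ 7) = Σ C(8,k) p^k (1−p)^(8−k) over k:
  k=4: C(8,4)·0.18^4·0.82^4 = 0.0332234
  k=5: C(8,5)·0.18^5·0.82^3 = 0.0058343
  k=6: C(8,6)·0.18^6·0.82^2 = 0.0006404
  k=7: C(8,7)·0.18^7·0.82^1 = 0.0000402
Total = 0.0397382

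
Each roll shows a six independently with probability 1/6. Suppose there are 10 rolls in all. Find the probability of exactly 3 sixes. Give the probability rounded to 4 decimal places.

0.1550

X ~ Binomial(n=10, p=0.166667).
P(X=3) = C(10,3) · p^3 · (1−p)^7
= 120 · 0.0046296 · 0.27908 = 0.155045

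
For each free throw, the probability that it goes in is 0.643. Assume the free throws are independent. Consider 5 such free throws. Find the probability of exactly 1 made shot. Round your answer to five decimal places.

0.05222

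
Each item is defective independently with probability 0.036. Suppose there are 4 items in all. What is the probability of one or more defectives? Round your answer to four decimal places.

0.1364

P(at least one) = 1 − P(none) = 1 − (1 − 0.036)^4
= 1 − 0.863591 = 0.136409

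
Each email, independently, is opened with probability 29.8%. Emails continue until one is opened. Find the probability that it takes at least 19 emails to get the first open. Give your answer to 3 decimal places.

0.002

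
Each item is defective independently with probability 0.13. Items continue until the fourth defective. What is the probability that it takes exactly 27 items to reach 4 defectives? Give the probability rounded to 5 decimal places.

0.03018

Y = trial on which the fourth success occurs; negative binomial, r=4, p=0.13.
P(Y=27) = C(26,3) · p^4 · (1−p)^23
= 2600 · 0.00028561 · 0.040639 = 0.0301779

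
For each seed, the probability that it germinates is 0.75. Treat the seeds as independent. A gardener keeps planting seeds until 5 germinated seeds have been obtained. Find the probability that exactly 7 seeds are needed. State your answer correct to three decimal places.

Y = trial on which the fifth success occurs; negative binomial, r=5, p=0.75.
P(Y=7) = C(6,4) · p^5 · (1−p)^2
= 15 · 0.2373 · 0.0625 = 0.22247

0.222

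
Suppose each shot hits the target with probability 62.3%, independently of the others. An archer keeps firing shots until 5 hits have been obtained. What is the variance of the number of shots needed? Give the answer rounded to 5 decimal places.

Y = total shots until the fifth success; negative binomial with r=5, p=0.623.
Var(Y) = r(1−p)/p² = 5·0.377 / 0.623² = 4.8566327

4.85663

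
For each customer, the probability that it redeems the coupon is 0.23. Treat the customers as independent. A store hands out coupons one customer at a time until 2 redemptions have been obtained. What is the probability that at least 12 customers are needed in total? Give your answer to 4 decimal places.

0.2418

Needing more than 11 customers ⇔ fewer than 2 successes in the first 11. With X ~ Binomial(11, 0.23), P(Y > 11) = P(X ≤ 1).
  k=0: C(11,0)·0.23^0·0.77^11 = 0.056415
  k=1: C(11,1)·0.23^1·0.77^10 = 0.185365
P(X ≤ 1) = 0.241780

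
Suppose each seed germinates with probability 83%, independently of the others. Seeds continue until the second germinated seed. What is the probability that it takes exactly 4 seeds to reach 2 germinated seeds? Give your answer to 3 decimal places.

Y = trial on which the second success occurs; negative binomial, r=2, p=0.83.
P(Y=4) = C(3,1) · p^2 · (1−p)^2
= 3 · 0.6889 · 0.0289 = 0.05973

0.060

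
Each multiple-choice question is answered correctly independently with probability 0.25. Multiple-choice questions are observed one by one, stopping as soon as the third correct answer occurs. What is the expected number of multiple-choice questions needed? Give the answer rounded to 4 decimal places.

12.0000

Y = total multiple-choice questions until the third success; negative binomial with r=3, p=0.25.
E[Y] = r / p = 3 / 0.25 = 12.000000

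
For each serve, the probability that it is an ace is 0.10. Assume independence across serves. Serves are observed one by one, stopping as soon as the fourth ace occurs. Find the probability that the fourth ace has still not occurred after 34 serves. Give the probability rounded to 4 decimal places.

Needing more than 34 serves ⇔ fewer than 4 successes in the first 34. With X ~ Binomial(34, 0.10), P(Y > 34) = P(X ≤ 3).
  k=0: C(34,0)·0.10^0·0.90^34 = 0.027813
  k=1: C(34,1)·0.10^1·0.90^33 = 0.105071
  k=2: C(34,2)·0.10^2·0.90^32 = 0.192630
  k=3: C(34,3)·0.10^3·0.90^31 = 0.228302
P(X ≤ 3) = 0.553815

0.5538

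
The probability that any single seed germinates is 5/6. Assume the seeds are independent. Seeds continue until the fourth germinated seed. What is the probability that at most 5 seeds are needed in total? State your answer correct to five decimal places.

0.80376

Finishing within 5 seeds ⇔ at least 4 successes in the first 5. With X ~ Binomial(5, 0.833333), P(Y ≤ 5) = 1 − P(X ≤ 3).
  k=0: C(5,0)·0.833333^0·0.166667^5 = 0.0001286
  k=1: C(5,1)·0.833333^1·0.166667^4 = 0.0032150
  k=2: C(5,2)·0.833333^2·0.166667^3 = 0.0321502
  k=3: C(5,3)·0.833333^3·0.166667^2 = 0.1607510
1 − 0.1962449 = 0.8037551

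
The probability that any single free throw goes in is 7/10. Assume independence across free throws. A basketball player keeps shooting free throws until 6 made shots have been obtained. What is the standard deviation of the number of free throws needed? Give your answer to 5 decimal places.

1.91663

Y = total free throws until the sixth success; negative binomial with r=6, p=0.70.
SD(Y) = √[r(1−p)/p²] = √(3.6734694) = 1.9166297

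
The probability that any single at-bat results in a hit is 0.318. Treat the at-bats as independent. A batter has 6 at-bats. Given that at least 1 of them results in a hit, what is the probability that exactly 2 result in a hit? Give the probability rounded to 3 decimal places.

0.365

X ~ Binomial(6, 0.318). Want P(X=2 | X≥1) = P(X=2) / P(X≥1).
P(X=2) = C(6,2)·0.318^2·0.682^4 = 0.32816
P(X≥1) = 1 − 0.10063 = 0.89937
Ratio = 0.32816 / 0.89937 = 0.36487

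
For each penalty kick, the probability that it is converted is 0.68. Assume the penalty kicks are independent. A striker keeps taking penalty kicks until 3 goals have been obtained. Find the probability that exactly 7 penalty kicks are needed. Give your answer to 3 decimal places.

Y = trial on which the third success occurs; negative binomial, r=3, p=0.68.
P(Y=7) = C(6,2) · p^3 · (1−p)^4
= 15 · 0.31443 · 0.010486 = 0.04946

0.049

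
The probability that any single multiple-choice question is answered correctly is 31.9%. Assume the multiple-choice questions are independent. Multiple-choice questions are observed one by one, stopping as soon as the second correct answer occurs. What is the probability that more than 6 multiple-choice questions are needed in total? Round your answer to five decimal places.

Needing more than 6 multiple-choice questions ⇔ fewer than 2 successes in the first 6. With X ~ Binomial(6, 0.319), P(Y > 6) = P(X ≤ 1).
  k=0: C(6,0)·0.319^0·0.681^6 = 0.0997431
  k=1: C(6,1)·0.319^1·0.681^5 = 0.2803351
P(X ≤ 1) = 0.3800782

0.38008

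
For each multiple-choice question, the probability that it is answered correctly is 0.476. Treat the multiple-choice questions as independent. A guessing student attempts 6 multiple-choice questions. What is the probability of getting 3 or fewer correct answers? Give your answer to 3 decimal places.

X ~ Binomial(6, 0.476); P(X ≤ 3) = Σ C(6,k) p^k (1−p)^(6−k) over k:
  k=0: C(6,0)·0.476^0·0.524^6 = 0.02070
  k=1: C(6,1)·0.476^1·0.524^5 = 0.11283
  k=2: C(6,2)·0.476^2·0.524^4 = 0.25623
  k=3: C(6,3)·0.476^3·0.524^3 = 0.31034
Total = 0.70010

0.700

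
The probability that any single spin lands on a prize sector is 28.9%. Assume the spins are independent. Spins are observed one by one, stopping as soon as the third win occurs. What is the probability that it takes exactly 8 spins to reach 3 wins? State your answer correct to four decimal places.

0.0921

Y = trial on which the third success occurs; negative binomial, r=3, p=0.289.
P(Y=8) = C(7,2) · p^3 · (1−p)^5
= 21 · 0.024138 · 0.1817 = 0.092100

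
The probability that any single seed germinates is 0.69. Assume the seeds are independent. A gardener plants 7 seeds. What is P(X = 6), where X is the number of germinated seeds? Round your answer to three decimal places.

0.234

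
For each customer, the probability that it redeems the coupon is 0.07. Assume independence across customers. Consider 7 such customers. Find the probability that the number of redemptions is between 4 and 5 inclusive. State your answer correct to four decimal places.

X ~ Binomial(7, 0.07); P(4 ≤ X ≤ 5) = Σ C(7,k) p^k (1−p)^(7−k) over k:
  k=4: C(7,4)·0.07^4·0.93^3 = 0.000676
  k=5: C(7,5)·0.07^5·0.93^2 = 0.000031
Total = 0.000706

0.0007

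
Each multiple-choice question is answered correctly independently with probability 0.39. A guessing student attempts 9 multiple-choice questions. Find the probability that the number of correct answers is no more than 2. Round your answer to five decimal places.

X ~ Binomial(9, 0.39); P(X ≤ 2) = Σ C(9,k) p^k (1−p)^(9−k) over k:
  k=0: C(9,0)·0.39^0·0.61^9 = 0.0116941
  k=1: C(9,1)·0.39^1·0.61^8 = 0.0672893
  k=2: C(9,2)·0.39^2·0.61^7 = 0.1720840
Total = 0.2510674

0.25107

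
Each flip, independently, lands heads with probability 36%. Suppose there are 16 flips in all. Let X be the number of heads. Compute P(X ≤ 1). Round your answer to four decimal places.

X ~ Binomial(16, 0.36); P(X ≤ 1) = Σ C(16,k) p^k (1−p)^(16−k) over k:
  k=0: C(16,0)·0.36^0·0.64^16 = 0.000792
  k=1: C(16,1)·0.36^1·0.64^15 = 0.007131
Total = 0.007923

0.0079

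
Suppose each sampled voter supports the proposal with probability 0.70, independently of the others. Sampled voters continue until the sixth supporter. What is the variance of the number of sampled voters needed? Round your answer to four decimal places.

3.6735

Y = total sampled voters until the sixth success; negative binomial with r=6, p=0.70.
Var(Y) = r(1−p)/p² = 6·0.30 / 0.70² = 3.673469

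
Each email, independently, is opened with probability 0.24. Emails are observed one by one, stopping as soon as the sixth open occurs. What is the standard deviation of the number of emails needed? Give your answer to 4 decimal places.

8.8976

Y = total emails until the sixth success; negative binomial with r=6, p=0.24.
SD(Y) = √[r(1−p)/p²] = √(79.166667) = 8.897565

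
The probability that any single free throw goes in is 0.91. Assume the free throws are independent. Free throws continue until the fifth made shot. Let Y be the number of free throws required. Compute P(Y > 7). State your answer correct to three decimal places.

Needing more than 7 free throws ⇔ fewer than 5 successes in the first 7. With X ~ Binomial(7, 0.91), P(Y > 7) = P(X ≤ 4).
  k=0: C(7,0)·0.91^0·0.09^7 = 0.00000
  k=1: C(7,1)·0.91^1·0.09^6 = 0.00000
  k=2: C(7,2)·0.91^2·0.09^5 = 0.00010
  k=3: C(7,3)·0.91^3·0.09^4 = 0.00173
  k=4: C(7,4)·0.91^4·0.09^3 = 0.01750
P(X ≤ 4) = 0.01933

0.019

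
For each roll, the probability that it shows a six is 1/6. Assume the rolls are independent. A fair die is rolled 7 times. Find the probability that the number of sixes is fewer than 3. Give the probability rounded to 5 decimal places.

X ~ Binomial(7, 0.166667); P(X ≤ 2) = Σ C(7,k) p^k (1−p)^(7−k) over k:
  k=0: C(7,0)·0.166667^0·0.833333^7 = 0.2790816
  k=1: C(7,1)·0.166667^1·0.833333^6 = 0.3907143
  k=2: C(7,2)·0.166667^2·0.833333^5 = 0.2344286
Total = 0.9042245

0.90422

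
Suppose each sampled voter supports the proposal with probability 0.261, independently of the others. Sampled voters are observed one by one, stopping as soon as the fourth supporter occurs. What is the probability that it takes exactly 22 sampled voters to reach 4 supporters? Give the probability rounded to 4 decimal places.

Y = trial on which the fourth success occurs; negative binomial, r=4, p=0.261.
P(Y=22) = C(21,3) · p^4 · (1−p)^18
= 1330 · 0.0046405 · 0.0043212 = 0.026669

0.0267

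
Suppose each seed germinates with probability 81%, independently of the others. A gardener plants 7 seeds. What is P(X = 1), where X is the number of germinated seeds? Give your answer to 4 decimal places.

0.0003

X ~ Binomial(n=7, p=0.81).
P(X=1) = C(7,1) · p^1 · (1−p)^6
= 7 · 0.81 · 4.7046e-05 = 0.000267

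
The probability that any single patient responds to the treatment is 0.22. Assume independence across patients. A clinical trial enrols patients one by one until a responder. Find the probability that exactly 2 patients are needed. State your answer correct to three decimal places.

0.172

Geometric (trials to first success), p = 0.22.
P(Y = 2) = (1−p)^1 · p = 0.78 · 0.22 = 0.17160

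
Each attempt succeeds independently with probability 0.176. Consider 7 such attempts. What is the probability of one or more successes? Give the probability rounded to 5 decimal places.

0.74208

P(at least one) = 1 − P(none) = 1 − (1 − 0.176)^7
= 1 − 0.2579232 = 0.7420768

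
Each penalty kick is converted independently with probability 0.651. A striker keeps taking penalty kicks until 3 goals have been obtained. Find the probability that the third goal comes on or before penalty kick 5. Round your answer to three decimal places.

0.766

Finishing within 5 penalty kicks ⇔ at least 3 successes in the first 5. With X ~ Binomial(5, 0.651), P(Y ≤ 5) = 1 − P(X ≤ 2).
  k=0: C(5,0)·0.651^0·0.349^5 = 0.00518
  k=1: C(5,1)·0.651^1·0.349^4 = 0.04829
  k=2: C(5,2)·0.651^2·0.349^3 = 0.18015
1 − 0.23362 = 0.76638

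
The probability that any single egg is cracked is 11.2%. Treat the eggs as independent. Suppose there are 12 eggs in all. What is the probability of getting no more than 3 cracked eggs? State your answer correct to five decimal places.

X ~ Binomial(12, 0.112); P(X ≤ 3) = Σ C(12,k) p^k (1−p)^(12−k) over k:
  k=0: C(12,0)·0.112^0·0.888^12 = 0.2404117
  k=1: C(12,1)·0.112^1·0.888^11 = 0.3638663
  k=2: C(12,2)·0.112^2·0.888^10 = 0.2524118
  k=3: C(12,3)·0.112^3·0.888^9 = 0.1061191
Total = 0.9628089

0.96281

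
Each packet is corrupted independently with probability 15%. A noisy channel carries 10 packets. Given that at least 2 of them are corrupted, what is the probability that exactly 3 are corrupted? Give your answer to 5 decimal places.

0.28491

X ~ Binomial(10, 0.15). Want P(X=3 | X≥2) = P(X=3) / P(X≥2).
P(X=3) = C(10,3)·0.15^3·0.85^7 = 0.1298337
P(X≥2) = 1 − 0.1968744 − 0.3474254 = 0.4557002
Ratio = 0.1298337 / 0.4557002 = 0.2849104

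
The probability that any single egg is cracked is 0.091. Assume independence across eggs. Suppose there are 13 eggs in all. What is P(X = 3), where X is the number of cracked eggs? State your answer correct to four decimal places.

0.0830

X ~ Binomial(n=13, p=0.091).
P(X=3) = C(13,3) · p^3 · (1−p)^10
= 286 · 0.00075357 · 0.38516 = 0.083010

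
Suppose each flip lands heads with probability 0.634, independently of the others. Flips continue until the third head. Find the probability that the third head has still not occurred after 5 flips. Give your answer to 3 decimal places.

0.261

Needing more than 5 flips ⇔ fewer than 3 successes in the first 5. With X ~ Binomial(5, 0.634), P(Y > 5) = P(X ≤ 2).
  k=0: C(5,0)·0.634^0·0.366^5 = 0.00657
  k=1: C(5,1)·0.634^1·0.366^4 = 0.05688
  k=2: C(5,2)·0.634^2·0.366^3 = 0.19707
P(X ≤ 2) = 0.26052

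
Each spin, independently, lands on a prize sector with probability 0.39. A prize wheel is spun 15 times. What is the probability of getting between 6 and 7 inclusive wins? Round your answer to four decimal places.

0.3752

X ~ Binomial(15, 0.39); P(6 ≤ X ≤ 7) = Σ C(15,k) p^k (1−p)^(15−k) over k:
  k=6: C(15,6)·0.39^6·0.61^9 = 0.205949
  k=7: C(15,7)·0.39^7·0.61^8 = 0.169293
Total = 0.375242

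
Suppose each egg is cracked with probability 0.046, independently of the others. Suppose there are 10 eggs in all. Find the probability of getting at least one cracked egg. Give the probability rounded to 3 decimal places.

P(at least one) = 1 − P(none) = 1 − (1 − 0.046)^10
= 1 − 0.62443 = 0.37557

0.376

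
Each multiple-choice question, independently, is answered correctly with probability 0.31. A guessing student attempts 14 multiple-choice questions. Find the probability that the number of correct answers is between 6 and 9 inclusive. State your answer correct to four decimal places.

X ~ Binomial(14, 0.31); P(6 ≤ X ≤ 9) = Σ C(14,k) p^k (1−p)^(14−k) over k:
  k=6: C(14,6)·0.31^6·0.69^8 = 0.136936
  k=7: C(14,7)·0.31^7·0.69^7 = 0.070311
  k=8: C(14,8)·0.31^8·0.69^6 = 0.027640
  k=9: C(14,9)·0.31^9·0.69^5 = 0.008279
Total = 0.243166

0.2432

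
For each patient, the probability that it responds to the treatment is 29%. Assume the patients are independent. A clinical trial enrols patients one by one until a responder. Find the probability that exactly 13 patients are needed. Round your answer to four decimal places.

0.0048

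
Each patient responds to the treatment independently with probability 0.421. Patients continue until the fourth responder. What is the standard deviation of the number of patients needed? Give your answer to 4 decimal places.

3.6148

Y = total patients until the fourth success; negative binomial with r=4, p=0.421.
SD(Y) = √[r(1−p)/p²] = √(13.066954) = 3.614824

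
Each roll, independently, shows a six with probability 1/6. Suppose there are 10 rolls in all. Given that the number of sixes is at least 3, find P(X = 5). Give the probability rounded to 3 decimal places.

X ~ Binomial(10, 0.166667). Want P(X=5 | X≥3) = P(X=5) / P(X≥3).
P(X=5) = C(10,5)·0.166667^5·0.833333^5 = 0.01302
P(X≥3) = 1 − 0.16151 − 0.32301 − 0.29071 = 0.22477
Ratio = 0.01302 / 0.22477 = 0.05794

0.058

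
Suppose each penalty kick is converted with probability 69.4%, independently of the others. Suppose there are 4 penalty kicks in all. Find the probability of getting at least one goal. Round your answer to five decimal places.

P(at least one) = 1 − P(none) = 1 − (1 − 0.694)^4
= 1 − 0.0087677 = 0.9912323

0.99123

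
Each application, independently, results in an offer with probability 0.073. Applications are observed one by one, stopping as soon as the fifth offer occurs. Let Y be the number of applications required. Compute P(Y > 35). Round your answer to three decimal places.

0.891

Needing more than 35 applications ⇔ fewer than 5 successes in the first 35. With X ~ Binomial(35, 0.073), P(Y > 35) = P(X ≤ 4).
  k=0: C(35,0)·0.073^0·0.927^35 = 0.07044
  k=1: C(35,1)·0.073^1·0.927^34 = 0.19413
  k=2: C(35,2)·0.073^2·0.927^33 = 0.25989
  k=3: C(35,3)·0.073^3·0.927^32 = 0.22513
  k=4: C(35,4)·0.073^4·0.927^31 = 0.14183
P(X ≤ 4) = 0.89142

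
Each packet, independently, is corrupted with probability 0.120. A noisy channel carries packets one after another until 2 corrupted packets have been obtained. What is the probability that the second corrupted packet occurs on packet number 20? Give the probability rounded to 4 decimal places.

0.0274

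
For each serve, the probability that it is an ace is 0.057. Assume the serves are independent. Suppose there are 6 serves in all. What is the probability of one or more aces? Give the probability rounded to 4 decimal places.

P(at least one) = 1 − P(none) = 1 − (1 − 0.057)^6
= 1 − 0.703186 = 0.296814

0.2968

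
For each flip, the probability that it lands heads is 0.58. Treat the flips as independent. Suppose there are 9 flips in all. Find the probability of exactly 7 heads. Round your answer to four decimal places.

X ~ Binomial(n=9, p=0.58).
P(X=7) = C(9,7) · p^7 · (1−p)^2
= 36 · 0.02208 · 0.1764 = 0.140216

0.1402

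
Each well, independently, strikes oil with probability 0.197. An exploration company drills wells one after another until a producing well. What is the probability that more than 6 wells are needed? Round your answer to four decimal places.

Y = number of wells to the first success; geometric, p = 0.197.
P(Y > 6) = P(first 6 all fail) = (1−p)^6 = 0.268098

0.2681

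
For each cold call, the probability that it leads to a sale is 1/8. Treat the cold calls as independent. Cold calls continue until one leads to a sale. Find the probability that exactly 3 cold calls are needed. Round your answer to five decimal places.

0.09570

Geometric (trials to first success), p = 0.125.
P(Y = 3) = (1−p)^2 · p = 0.76562 · 0.125 = 0.0957031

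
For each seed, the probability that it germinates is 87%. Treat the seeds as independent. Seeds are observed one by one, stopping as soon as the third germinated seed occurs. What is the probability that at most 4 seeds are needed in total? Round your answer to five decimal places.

Finishing within 4 seeds ⇔ at least 3 successes in the first 4. With X ~ Binomial(4, 0.87), P(Y ≤ 4) = 1 − P(X ≤ 2).
  k=0: C(4,0)·0.87^0·0.13^4 = 0.0002856
  k=1: C(4,1)·0.87^1·0.13^3 = 0.0076456
  k=2: C(4,2)·0.87^2·0.13^2 = 0.0767497
1 − 0.0846808 = 0.9153192

0.91532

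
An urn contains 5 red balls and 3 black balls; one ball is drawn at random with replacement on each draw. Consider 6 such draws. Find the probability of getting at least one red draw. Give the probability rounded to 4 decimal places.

P(at least one) = 1 − P(none) = 1 − (1 − 0.625)^6
= 1 − 0.002781 = 0.997219

0.9972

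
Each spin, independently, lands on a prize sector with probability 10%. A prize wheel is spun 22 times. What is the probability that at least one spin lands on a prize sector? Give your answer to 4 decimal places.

P(at least one) = 1 − P(none) = 1 − (1 − 0.10)^22
= 1 − 0.098477 = 0.901523

0.9015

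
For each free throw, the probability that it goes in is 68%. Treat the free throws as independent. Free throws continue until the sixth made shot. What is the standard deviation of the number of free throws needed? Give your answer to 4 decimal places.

2.0377

Y = total free throws until the sixth success; negative binomial with r=6, p=0.68.
SD(Y) = √[r(1−p)/p²] = √(4.152249) = 2.037707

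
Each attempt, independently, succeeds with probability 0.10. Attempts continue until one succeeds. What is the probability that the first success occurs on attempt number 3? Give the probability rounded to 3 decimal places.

0.081

Geometric (trials to first success), p = 0.10.
P(Y = 3) = (1−p)^2 · p = 0.81 · 0.10 = 0.08100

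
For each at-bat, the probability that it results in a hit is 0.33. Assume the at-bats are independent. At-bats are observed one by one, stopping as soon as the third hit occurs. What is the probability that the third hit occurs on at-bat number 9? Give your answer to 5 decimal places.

Y = trial on which the third success occurs; negative binomial, r=3, p=0.33.
P(Y=9) = C(8,2) · p^3 · (1−p)^6
= 28 · 0.035937 · 0.090458 = 0.0910225

0.09102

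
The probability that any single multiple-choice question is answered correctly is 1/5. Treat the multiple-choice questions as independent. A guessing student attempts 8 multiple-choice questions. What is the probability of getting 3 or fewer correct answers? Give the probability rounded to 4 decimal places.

X ~ Binomial(8, 0.20); P(X ≤ 3) = Σ C(8,k) p^k (1−p)^(8−k) over k:
  k=0: C(8,0)·0.20^0·0.80^8 = 0.167772
  k=1: C(8,1)·0.20^1·0.80^7 = 0.335544
  k=2: C(8,2)·0.20^2·0.80^6 = 0.293601
  k=3: C(8,3)·0.20^3·0.80^5 = 0.146801
Total = 0.943718

0.9437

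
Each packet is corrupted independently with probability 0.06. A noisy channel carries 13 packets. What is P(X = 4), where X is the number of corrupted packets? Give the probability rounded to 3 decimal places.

X ~ Binomial(n=13, p=0.06).
P(X=4) = C(13,4) · p^4 · (1−p)^9
= 715 · 1.296e-05 · 0.57299 = 0.00531

0.005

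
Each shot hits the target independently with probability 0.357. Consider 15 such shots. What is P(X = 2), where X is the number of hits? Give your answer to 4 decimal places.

0.0430

X ~ Binomial(n=15, p=0.357).
P(X=2) = C(15,2) · p^2 · (1−p)^13
= 105 · 0.12745 · 0.0032118 = 0.042980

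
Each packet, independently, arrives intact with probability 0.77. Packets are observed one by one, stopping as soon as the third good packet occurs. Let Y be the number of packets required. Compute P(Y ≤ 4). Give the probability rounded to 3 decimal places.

0.772

Finishing within 4 packets ⇔ at least 3 successes in the first 4. With X ~ Binomial(4, 0.77), P(Y ≤ 4) = 1 − P(X ≤ 2).
  k=0: C(4,0)·0.77^0·0.23^4 = 0.00280
  k=1: C(4,1)·0.77^1·0.23^3 = 0.03747
  k=2: C(4,2)·0.77^2·0.23^2 = 0.18819
1 − 0.22846 = 0.77154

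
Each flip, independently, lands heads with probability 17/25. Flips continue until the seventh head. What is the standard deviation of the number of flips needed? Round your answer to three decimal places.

Y = total flips until the seventh success; negative binomial with r=7, p=0.68.
SD(Y) = √[r(1−p)/p²] = √(4.84429) = 2.20097

2.201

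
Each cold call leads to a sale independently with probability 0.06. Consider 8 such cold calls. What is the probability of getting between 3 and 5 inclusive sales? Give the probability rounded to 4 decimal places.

0.0096

X ~ Binomial(8, 0.06); P(3 ≤ X ≤ 5) = Σ C(8,k) p^k (1−p)^(8−k) over k:
  k=3: C(8,3)·0.06^3·0.94^5 = 0.008877
  k=4: C(8,4)·0.06^4·0.94^4 = 0.000708
  k=5: C(8,5)·0.06^5·0.94^3 = 0.000036
Total = 0.009622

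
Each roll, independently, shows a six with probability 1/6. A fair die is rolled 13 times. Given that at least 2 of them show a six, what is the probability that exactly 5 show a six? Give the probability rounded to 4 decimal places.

X ~ Binomial(13, 0.166667). Want P(X=5 | X≥2) = P(X=5) / P(X≥2).
P(X=5) = C(13,5)·0.166667^5·0.833333^8 = 0.038492
P(X≥2) = 1 − 0.093464 − 0.243006 = 0.663530
Ratio = 0.038492 / 0.663530 = 0.058011

0.0580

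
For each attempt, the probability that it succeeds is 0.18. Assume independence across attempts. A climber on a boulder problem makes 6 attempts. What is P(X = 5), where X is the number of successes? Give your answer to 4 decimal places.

X ~ Binomial(n=6, p=0.18).
P(X=5) = C(6,5) · p^5 · (1−p)^1
= 6 · 0.00018896 · 0.82 = 0.000930

0.0009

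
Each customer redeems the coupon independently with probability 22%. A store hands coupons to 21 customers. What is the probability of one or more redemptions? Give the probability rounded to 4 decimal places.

0.9946

P(at least one) = 1 − P(none) = 1 − (1 − 0.22)^21
= 1 − 0.005420 = 0.994580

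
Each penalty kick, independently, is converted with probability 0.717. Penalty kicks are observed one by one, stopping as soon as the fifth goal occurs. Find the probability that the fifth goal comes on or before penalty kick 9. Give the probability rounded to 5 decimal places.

0.92068

Finishing within 9 penalty kicks ⇔ at least 5 successes in the first 9. With X ~ Binomial(9, 0.717), P(Y ≤ 9) = 1 − P(X ≤ 4).
  k=0: C(9,0)·0.717^0·0.283^9 = 0.0000116
  k=1: C(9,1)·0.717^1·0.283^8 = 0.0002655
  k=2: C(9,2)·0.717^2·0.283^7 = 0.0026906
  k=3: C(9,3)·0.717^3·0.283^6 = 0.0159058
  k=4: C(9,4)·0.717^4·0.283^5 = 0.0604476
1 − 0.0793211 = 0.9206789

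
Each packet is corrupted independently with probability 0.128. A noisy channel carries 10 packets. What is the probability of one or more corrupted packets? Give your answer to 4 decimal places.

P(at least one) = 1 − P(none) = 1 − (1 − 0.128)^10
= 1 − 0.254194 = 0.745806

0.7458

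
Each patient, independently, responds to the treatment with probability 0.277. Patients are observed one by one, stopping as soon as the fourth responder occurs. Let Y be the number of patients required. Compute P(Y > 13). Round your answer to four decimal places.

0.4943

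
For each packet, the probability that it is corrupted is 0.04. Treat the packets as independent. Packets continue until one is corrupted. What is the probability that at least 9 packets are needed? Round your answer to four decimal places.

Y = number of packets to the first success; geometric, p = 0.04.
P(Y > 8) = P(first 8 all fail) = (1−p)^8 = 0.721390

0.7214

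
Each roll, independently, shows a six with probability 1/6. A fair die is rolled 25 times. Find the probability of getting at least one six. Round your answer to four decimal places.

0.9895

P(at least one) = 1 − P(none) = 1 − (1 − 0.166667)^25
= 1 − 0.010483 = 0.989517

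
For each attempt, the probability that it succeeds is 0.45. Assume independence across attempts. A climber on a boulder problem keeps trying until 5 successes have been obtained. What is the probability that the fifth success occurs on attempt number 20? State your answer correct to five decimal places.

0.00912

Y = trial on which the fifth success occurs; negative binomial, r=5, p=0.45.
P(Y=20) = C(19,4) · p^5 · (1−p)^15
= 3876 · 0.018453 · 0.00012748 = 0.0091177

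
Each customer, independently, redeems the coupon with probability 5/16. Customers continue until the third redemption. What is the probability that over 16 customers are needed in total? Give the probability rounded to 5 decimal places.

Needing more than 16 customers ⇔ fewer than 3 successes in the first 16. With X ~ Binomial(16, 0.3125), P(Y > 16) = P(X ≤ 2).
  k=0: C(16,0)·0.3125^0·0.6875^16 = 0.0024909
  k=1: C(16,1)·0.3125^1·0.6875^15 = 0.0181159
  k=2: C(16,2)·0.3125^2·0.6875^14 = 0.0617588
P(X ≤ 2) = 0.0823657

0.08237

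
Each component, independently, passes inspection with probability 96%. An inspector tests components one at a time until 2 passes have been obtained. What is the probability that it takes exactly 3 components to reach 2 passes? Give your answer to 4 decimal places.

Y = trial on which the second success occurs; negative binomial, r=2, p=0.96.
P(Y=3) = C(2,1) · p^2 · (1−p)^1
= 2 · 0.9216 · 0.04 = 0.073728

0.0737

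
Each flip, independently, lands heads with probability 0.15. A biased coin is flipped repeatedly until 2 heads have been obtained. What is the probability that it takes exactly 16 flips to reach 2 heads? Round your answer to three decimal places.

0.035

Y = trial on which the second success occurs; negative binomial, r=2, p=0.15.
P(Y=16) = C(15,1) · p^2 · (1−p)^14
= 15 · 0.0225 · 0.10277 = 0.03468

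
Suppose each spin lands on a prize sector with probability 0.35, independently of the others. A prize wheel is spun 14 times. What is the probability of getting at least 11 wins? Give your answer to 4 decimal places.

0.0011

X ~ Binomial(14, 0.35); P(X ≥ 11) = Σ C(14,k) p^k (1−p)^(14−k) over k:
  k=11: C(14,11)·0.35^11·0.65^3 = 0.000965
  k=12: C(14,12)·0.35^12·0.65^2 = 0.000130
  k=13: C(14,13)·0.35^13·0.65^1 = 0.000011
  k=14: C(14,14)·0.35^14·0.65^0 = 0.000000
Total = 0.001106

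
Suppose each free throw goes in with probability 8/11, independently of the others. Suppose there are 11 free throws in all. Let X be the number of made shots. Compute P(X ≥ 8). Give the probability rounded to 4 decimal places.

0.6491

X ~ Binomial(11, 0.727273); P(X ≥ 8) = Σ C(11,k) p^k (1−p)^(11−k) over k:
  k=8: C(11,8)·0.727273^8·0.272727^3 = 0.261968
  k=9: C(11,9)·0.727273^9·0.272727^2 = 0.232860
  k=10: C(11,10)·0.727273^10·0.272727^1 = 0.124192
  k=11: C(11,11)·0.727273^11·0.272727^0 = 0.030107
Total = 0.649128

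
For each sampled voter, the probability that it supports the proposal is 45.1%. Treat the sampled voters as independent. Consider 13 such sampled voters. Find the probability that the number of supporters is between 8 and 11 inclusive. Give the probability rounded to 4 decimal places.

X ~ Binomial(13, 0.451); P(8 ≤ X ≤ 11) = Σ C(13,k) p^k (1−p)^(13−k) over k:
  k=8: C(13,8)·0.451^8·0.549^5 = 0.109863
  k=9: C(13,9)·0.451^9·0.549^4 = 0.050140
  k=10: C(13,10)·0.451^10·0.549^3 = 0.016476
  k=11: C(13,11)·0.451^11·0.549^2 = 0.003691
Total = 0.180170

0.1802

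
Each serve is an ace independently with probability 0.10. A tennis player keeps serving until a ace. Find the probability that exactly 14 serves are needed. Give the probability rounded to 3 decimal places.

Geometric (trials to first success), p = 0.10.
P(Y = 14) = (1−p)^13 · p = 0.25419 · 0.10 = 0.02542

0.025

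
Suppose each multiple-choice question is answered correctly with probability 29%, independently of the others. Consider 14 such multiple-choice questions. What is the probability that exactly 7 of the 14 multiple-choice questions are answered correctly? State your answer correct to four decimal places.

X ~ Binomial(n=14, p=0.29).
P(X=7) = C(14,7) · p^7 · (1−p)^7
= 3432 · 0.0001725 · 0.090951 = 0.053845

0.0538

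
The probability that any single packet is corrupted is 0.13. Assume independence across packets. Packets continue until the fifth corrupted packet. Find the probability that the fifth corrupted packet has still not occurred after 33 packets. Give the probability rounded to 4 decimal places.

0.5686

Needing more than 33 packets ⇔ fewer than 5 successes in the first 33. With X ~ Binomial(33, 0.13), P(Y > 33) = P(X ≤ 4).
  k=0: C(33,0)·0.13^0·0.87^33 = 0.010096
  k=1: C(33,1)·0.13^1·0.87^32 = 0.049782
  k=2: C(33,2)·0.13^2·0.87^31 = 0.119019
  k=3: C(33,3)·0.13^3·0.87^30 = 0.183773
  k=4: C(33,4)·0.13^4·0.87^29 = 0.205953
P(X ≤ 4) = 0.568623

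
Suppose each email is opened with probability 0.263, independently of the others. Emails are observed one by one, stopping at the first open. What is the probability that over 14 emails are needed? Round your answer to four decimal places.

0.0139

Y = number of emails to the first success; geometric, p = 0.263.
P(Y > 14) = P(first 14 all fail) = (1−p)^14 = 0.013949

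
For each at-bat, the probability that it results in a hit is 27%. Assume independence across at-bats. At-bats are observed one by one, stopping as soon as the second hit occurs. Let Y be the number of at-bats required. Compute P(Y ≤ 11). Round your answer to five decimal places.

Finishing within 11 at-bats ⇔ at least 2 successes in the first 11. With X ~ Binomial(11, 0.27), P(Y ≤ 11) = 1 − P(X ≤ 1).
  k=0: C(11,0)·0.27^0·0.73^11 = 0.0313727
  k=1: C(11,1)·0.27^1·0.73^10 = 0.1276395
1 − 0.1590122 = 0.8409878

0.84099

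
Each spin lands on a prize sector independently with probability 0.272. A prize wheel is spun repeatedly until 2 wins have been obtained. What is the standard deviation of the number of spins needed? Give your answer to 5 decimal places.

4.43621

Y = total spins until the second success; negative binomial with r=2, p=0.272.
SD(Y) = √[r(1−p)/p²] = √(19.6799308) = 4.4362068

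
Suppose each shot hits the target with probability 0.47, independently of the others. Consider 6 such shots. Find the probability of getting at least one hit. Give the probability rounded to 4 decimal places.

0.9778

P(at least one) = 1 − P(none) = 1 − (1 − 0.47)^6
= 1 − 0.022164 = 0.977836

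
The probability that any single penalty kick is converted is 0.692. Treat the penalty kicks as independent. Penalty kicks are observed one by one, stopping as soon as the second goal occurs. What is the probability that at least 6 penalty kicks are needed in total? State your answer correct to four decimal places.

0.0339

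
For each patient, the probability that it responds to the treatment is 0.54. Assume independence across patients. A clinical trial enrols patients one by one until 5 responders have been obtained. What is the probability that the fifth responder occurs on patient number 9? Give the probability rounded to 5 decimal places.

Y = trial on which the fifth success occurs; negative binomial, r=5, p=0.54.
P(Y=9) = C(8,4) · p^5 · (1−p)^4
= 70 · 0.045917 · 0.044775 = 0.1439124

0.14391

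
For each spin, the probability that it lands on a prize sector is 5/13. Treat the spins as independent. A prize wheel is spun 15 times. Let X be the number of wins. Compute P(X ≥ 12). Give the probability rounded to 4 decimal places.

0.0013

X ~ Binomial(15, 0.384615); P(X ≥ 12) = Σ C(15,k) p^k (1−p)^(15−k) over k:
  k=12: C(15,12)·0.384615^12·0.615385^3 = 0.001111
  k=13: C(15,13)·0.384615^13·0.615385^2 = 0.000160
  k=14: C(15,14)·0.384615^14·0.615385^1 = 0.000014
  k=15: C(15,15)·0.384615^15·0.615385^0 = 0.000001
Total = 0.001286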